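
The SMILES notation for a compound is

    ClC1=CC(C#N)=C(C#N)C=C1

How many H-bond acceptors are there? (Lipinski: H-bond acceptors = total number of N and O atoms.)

N atoms: 2; O atoms: 0.
Lipinski HBA = 2 + 0 = 2.

2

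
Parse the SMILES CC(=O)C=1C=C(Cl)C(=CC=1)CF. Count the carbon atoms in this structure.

Count every carbon token in the SMILES (each C, including those in ring-closure positions and inside branches).
Carbon count: 9.

9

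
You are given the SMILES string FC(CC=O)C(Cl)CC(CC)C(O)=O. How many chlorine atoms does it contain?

1

Scan the SMILES for Cl atoms (remember two-letter symbols like Cl and Br are single atoms).
Chlorine count: 1.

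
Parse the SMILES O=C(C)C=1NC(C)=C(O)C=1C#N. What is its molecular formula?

Walk through each heavy atom and fill implicit hydrogens from standard valence (C 4, N 3, O 2, S 2, halogen 1):
  atom 1: O, bond orders sum to 2 (valence 2) → 0 H
  atom 2: C, bond orders sum to 4 (valence 4) → 0 H
  atom 3: C, bond orders sum to 1 (valence 4) → 3 H
  atom 4: C, bond orders sum to 4 (valence 4) → 0 H
  atom 5: N, bond orders sum to 2 (valence 3) → 1 H
  atom 6: C, bond orders sum to 4 (valence 4) → 0 H
  atom 7: C, bond orders sum to 1 (valence 4) → 3 H
  atom 8: C, bond orders sum to 4 (valence 4) → 0 H
  atom 9: O, bond orders sum to 1 (valence 2) → 1 H
  atom 10: C, bond orders sum to 4 (valence 4) → 0 H
  atom 11: C, bond orders sum to 4 (valence 4) → 0 H
  atom 12: N, bond orders sum to 3 (valence 3) → 0 H
Totals → C:8, H:8, N:2, O:2.
In Hill order: C8H8N2O2.

C8H8N2O2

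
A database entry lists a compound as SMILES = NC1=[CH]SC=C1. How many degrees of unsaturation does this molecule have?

3

Molecular formula: C4H5NS.
DoU = (2C + 2 + N − H − X) / 2, where X is the halogen count and O/S are ignored.
    = (2·4 + 2 + 1 − 5 − 0) / 2 = 6 / 2 = 3.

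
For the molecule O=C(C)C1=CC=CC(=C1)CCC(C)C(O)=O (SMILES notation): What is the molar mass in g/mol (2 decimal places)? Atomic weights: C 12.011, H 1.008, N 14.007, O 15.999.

First, the molecular formula is C13H16O3 (counting implicit H from valence).
  C: 13 × 12.011 = 156.143
  H: 16 × 1.008 = 16.128
  O: 3 × 15.999 = 47.997
Sum: 13×12.011 + 16×1.008 + 3×15.999 = 220.268 → 220.27 g/mol.

220.27 g/mol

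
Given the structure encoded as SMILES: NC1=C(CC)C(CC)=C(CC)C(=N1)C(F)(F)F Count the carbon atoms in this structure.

Count every carbon token in the SMILES (each C, including those in ring-closure positions and inside branches).
Carbon count: 12.

12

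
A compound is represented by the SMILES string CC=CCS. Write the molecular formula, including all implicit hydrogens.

Walk through each heavy atom and fill implicit hydrogens from standard valence (C 4, N 3, O 2, S 2, halogen 1):
  atom 1: C, bond orders sum to 1 (valence 4) → 3 H
  atom 2: C, bond orders sum to 3 (valence 4) → 1 H
  atom 3: C, bond orders sum to 3 (valence 4) → 1 H
  atom 4: C, bond orders sum to 2 (valence 4) → 2 H
  atom 5: S, bond orders sum to 1 (valence 2) → 1 H
Totals → C:4, H:8, S:1.

C4H8S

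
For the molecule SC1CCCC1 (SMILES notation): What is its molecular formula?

Walk through each heavy atom and fill implicit hydrogens from standard valence (C 4, N 3, O 2, S 2, halogen 1):
  atom 1: S, bond orders sum to 1 (valence 2) → 1 H
  atom 2: C, bond orders sum to 3 (valence 4) → 1 H
  atom 3: C, bond orders sum to 2 (valence 4) → 2 H
  atom 4: C, bond orders sum to 2 (valence 4) → 2 H
  atom 5: C, bond orders sum to 2 (valence 4) → 2 H
  atom 6: C, bond orders sum to 2 (valence 4) → 2 H
Totals → C:5, H:10, S:1.
In Hill order: C5H10S.

C5H10S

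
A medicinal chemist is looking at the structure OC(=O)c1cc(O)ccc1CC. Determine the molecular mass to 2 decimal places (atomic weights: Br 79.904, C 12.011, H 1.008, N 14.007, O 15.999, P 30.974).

166.18 g/mol

First, the molecular formula is C9H10O3 (counting implicit H from valence).
  C: 9 × 12.011 = 108.099
  H: 10 × 1.008 = 10.080
  O: 3 × 15.999 = 47.997
Sum: 9×12.011 + 10×1.008 + 3×15.999 = 166.176 → 166.18 g/mol.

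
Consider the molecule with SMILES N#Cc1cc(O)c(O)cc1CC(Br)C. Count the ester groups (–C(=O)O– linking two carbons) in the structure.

0

Scan the SMILES for the ester motif — none present.
Groups that are present: 2 hydroxyl, 1 nitrile.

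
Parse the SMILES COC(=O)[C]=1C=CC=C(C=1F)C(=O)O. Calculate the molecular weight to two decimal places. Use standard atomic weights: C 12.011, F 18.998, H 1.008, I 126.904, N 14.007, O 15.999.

198.15 g/mol

First, the molecular formula is C9H7FO4 (counting implicit H from valence).
  C: 9 × 12.011 = 108.099
  F: 1 × 18.998 = 18.998
  H: 7 × 1.008 = 7.056
  O: 4 × 15.999 = 63.996
Sum: 9×12.011 + 1×18.998 + 7×1.008 + 4×15.999 = 198.149 → 198.15 g/mol.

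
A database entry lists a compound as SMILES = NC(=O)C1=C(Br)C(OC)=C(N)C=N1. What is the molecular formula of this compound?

Walk through each heavy atom and fill implicit hydrogens from standard valence (C 4, N 3, O 2, S 2, halogen 1):
  atom 1: N, bond orders sum to 1 (valence 3) → 2 H
  atom 2: C, bond orders sum to 4 (valence 4) → 0 H
  atom 3: O, bond orders sum to 2 (valence 2) → 0 H
  atom 4: C, bond orders sum to 4 (valence 4) → 0 H
  atom 5: C, bond orders sum to 4 (valence 4) → 0 H
  atom 6: Br (halogen, monovalent) → 0 H
  atom 7: C, bond orders sum to 4 (valence 4) → 0 H
  atom 8: O, bond orders sum to 2 (valence 2) → 0 H
  atom 9: C, bond orders sum to 1 (valence 4) → 3 H
  atom 10: C, bond orders sum to 4 (valence 4) → 0 H
  atom 11: N, bond orders sum to 1 (valence 3) → 2 H
  atom 12: C, bond orders sum to 3 (valence 4) → 1 H
  atom 13: N, bond orders sum to 3 (valence 3) → 0 H
Totals → C:7, H:8, Br:1, N:3, O:2.

C7H8BrN3O2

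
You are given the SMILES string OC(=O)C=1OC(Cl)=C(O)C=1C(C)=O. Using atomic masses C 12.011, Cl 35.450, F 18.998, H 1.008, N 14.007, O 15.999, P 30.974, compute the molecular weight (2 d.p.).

204.56 g/mol

First, the molecular formula is C7H5ClO5 (counting implicit H from valence).
  C: 7 × 12.011 = 84.077
  Cl: 1 × 35.450 = 35.450
  H: 5 × 1.008 = 5.040
  O: 5 × 15.999 = 79.995
Sum: 7×12.011 + 1×35.450 + 5×1.008 + 5×15.999 = 204.562 → 204.56 g/mol.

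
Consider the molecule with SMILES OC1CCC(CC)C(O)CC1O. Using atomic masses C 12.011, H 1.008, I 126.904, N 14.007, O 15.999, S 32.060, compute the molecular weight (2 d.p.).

174.24 g/mol

First, the molecular formula is C9H18O3 (counting implicit H from valence).
  C: 9 × 12.011 = 108.099
  H: 18 × 1.008 = 18.144
  O: 3 × 15.999 = 47.997
Sum: 9×12.011 + 18×1.008 + 3×15.999 = 174.240 → 174.24 g/mol.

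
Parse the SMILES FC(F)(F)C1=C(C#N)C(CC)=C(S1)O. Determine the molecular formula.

Walk through each heavy atom and fill implicit hydrogens from standard valence (C 4, N 3, O 2, S 2, halogen 1):
  atom 1: F (halogen, monovalent) → 0 H
  atom 2: C, bond orders sum to 4 (valence 4) → 0 H
  atom 3: F (halogen, monovalent) → 0 H
  atom 4: F (halogen, monovalent) → 0 H
  atom 5: C, bond orders sum to 4 (valence 4) → 0 H
  atom 6: C, bond orders sum to 4 (valence 4) → 0 H
  atom 7: C, bond orders sum to 4 (valence 4) → 0 H
  atom 8: N, bond orders sum to 3 (valence 3) → 0 H
  atom 9: C, bond orders sum to 4 (valence 4) → 0 H
  atom 10: C, bond orders sum to 2 (valence 4) → 2 H
  atom 11: C, bond orders sum to 1 (valence 4) → 3 H
  atom 12: C, bond orders sum to 4 (valence 4) → 0 H
  atom 13: S, bond orders sum to 2 (valence 2) → 0 H
  atom 14: O, bond orders sum to 1 (valence 2) → 1 H
Totals → C:8, H:6, F:3, N:1, O:1, S:1.
In Hill order: C8H6F3NOS.

C8H6F3NOS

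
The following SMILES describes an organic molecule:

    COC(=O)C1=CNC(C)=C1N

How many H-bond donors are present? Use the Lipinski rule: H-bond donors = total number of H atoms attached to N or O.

Donors: find every N or O and count the H atoms it carries.
  atom 2 (O): bond orders sum to 2 → 0 H
  atom 4 (O): bond orders sum to 2 → 0 H
  atom 7 (N): bond orders sum to 2 → 1 H
  atom 11 (N): bond orders sum to 1 → 2 H
Lipinski HBD = 3.

3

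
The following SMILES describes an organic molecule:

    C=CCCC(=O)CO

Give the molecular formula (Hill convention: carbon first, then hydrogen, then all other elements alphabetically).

Walk through each heavy atom and fill implicit hydrogens from standard valence (C 4, N 3, O 2, S 2, halogen 1):
  atom 1: C, bond orders sum to 2 (valence 4) → 2 H
  atom 2: C, bond orders sum to 3 (valence 4) → 1 H
  atom 3: C, bond orders sum to 2 (valence 4) → 2 H
  atom 4: C, bond orders sum to 2 (valence 4) → 2 H
  atom 5: C, bond orders sum to 4 (valence 4) → 0 H
  atom 6: O, bond orders sum to 2 (valence 2) → 0 H
  atom 7: C, bond orders sum to 2 (valence 4) → 2 H
  atom 8: O, bond orders sum to 1 (valence 2) → 1 H
Totals → C:6, H:10, O:2.
In Hill order: C6H10O2.

C6H10O2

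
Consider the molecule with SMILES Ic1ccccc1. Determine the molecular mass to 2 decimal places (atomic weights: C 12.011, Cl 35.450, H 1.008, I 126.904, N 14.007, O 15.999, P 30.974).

204.01 g/mol

First, the molecular formula is C6H5I (counting implicit H from valence).
  C: 6 × 12.011 = 72.066
  H: 5 × 1.008 = 5.040
  I: 1 × 126.904 = 126.904
Sum: 6×12.011 + 5×1.008 + 1×126.904 = 204.010 → 204.01 g/mol.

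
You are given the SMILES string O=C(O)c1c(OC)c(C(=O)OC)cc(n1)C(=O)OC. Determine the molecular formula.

C11H11NO7

Walk through each heavy atom and fill implicit hydrogens from standard valence (C 4, N 3, O 2, S 2, halogen 1); for lowercase aromatic atoms, an aromatic c carries 1 H when it has two neighbours and 0 H with three, and aromatic n carries 0 H:
  atom 1: O, bond orders sum to 2 (valence 2) → 0 H
  atom 2: C, bond orders sum to 4 (valence 4) → 0 H
  atom 3: O, bond orders sum to 1 (valence 2) → 1 H
  atom 4: aromatic c, 3 neighbours → 0 H
  atom 5: aromatic c, 3 neighbours → 0 H
  atom 6: O, bond orders sum to 2 (valence 2) → 0 H
  atom 7: C, bond orders sum to 1 (valence 4) → 3 H
  atom 8: aromatic c, 3 neighbours → 0 H
  atom 9: C, bond orders sum to 4 (valence 4) → 0 H
  atom 10: O, bond orders sum to 2 (valence 2) → 0 H
  atom 11: O, bond orders sum to 2 (valence 2) → 0 H
  atom 12: C, bond orders sum to 1 (valence 4) → 3 H
  atom 13: aromatic c, 2 neighbours → 1 H
  atom 14: aromatic c, 3 neighbours → 0 H
  atom 15: aromatic n, 2 neighbours → 0 H
  atom 16: C, bond orders sum to 4 (valence 4) → 0 H
  atom 17: O, bond orders sum to 2 (valence 2) → 0 H
  atom 18: O, bond orders sum to 2 (valence 2) → 0 H
  atom 19: C, bond orders sum to 1 (valence 4) → 3 H
Totals → C:11, H:11, N:1, O:7.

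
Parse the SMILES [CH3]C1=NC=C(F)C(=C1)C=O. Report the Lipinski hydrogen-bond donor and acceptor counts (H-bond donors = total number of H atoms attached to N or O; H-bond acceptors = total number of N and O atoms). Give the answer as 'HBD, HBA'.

Donors: find every N or O and count the H atoms it carries.
  atom 3 (N): bond orders sum to 3 → 0 H
  atom 10 (O): bond orders sum to 2 → 0 H
Lipinski HBD = 0.
Acceptors: N atoms = 1, O atoms = 1 → HBA = 2.

0, 2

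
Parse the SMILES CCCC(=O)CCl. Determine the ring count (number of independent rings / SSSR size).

In SMILES, each pair of matching ring-closure digits denotes one ring-closing bond; the number of such bonds equals the number of independent rings.
Ring-closure bonds here: 0.

0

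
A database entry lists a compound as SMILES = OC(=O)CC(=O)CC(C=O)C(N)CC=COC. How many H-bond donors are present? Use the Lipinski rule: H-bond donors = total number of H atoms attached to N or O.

Donors: find every N or O and count the H atoms it carries.
  atom 1 (O): bond orders sum to 1 → 1 H
  atom 3 (O): bond orders sum to 2 → 0 H
  atom 6 (O): bond orders sum to 2 → 0 H
  atom 10 (O): bond orders sum to 2 → 0 H
  atom 12 (N): bond orders sum to 1 → 2 H
  atom 16 (O): bond orders sum to 2 → 0 H
Lipinski HBD = 3.

3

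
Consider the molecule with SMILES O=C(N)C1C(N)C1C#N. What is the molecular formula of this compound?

Walk through each heavy atom and fill implicit hydrogens from standard valence (C 4, N 3, O 2, S 2, halogen 1):
  atom 1: O, bond orders sum to 2 (valence 2) → 0 H
  atom 2: C, bond orders sum to 4 (valence 4) → 0 H
  atom 3: N, bond orders sum to 1 (valence 3) → 2 H
  atom 4: C, bond orders sum to 3 (valence 4) → 1 H
  atom 5: C, bond orders sum to 3 (valence 4) → 1 H
  atom 6: N, bond orders sum to 1 (valence 3) → 2 H
  atom 7: C, bond orders sum to 3 (valence 4) → 1 H
  atom 8: C, bond orders sum to 4 (valence 4) → 0 H
  atom 9: N, bond orders sum to 3 (valence 3) → 0 H
Totals → C:5, H:7, N:3, O:1.

C5H7N3O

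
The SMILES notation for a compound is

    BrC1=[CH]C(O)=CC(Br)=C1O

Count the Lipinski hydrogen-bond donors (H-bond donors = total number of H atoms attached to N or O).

2

Donors: find every N or O and count the H atoms it carries.
  atom 5 (O): bond orders sum to 1 → 1 H
  atom 10 (O): bond orders sum to 1 → 1 H
Lipinski HBD = 2.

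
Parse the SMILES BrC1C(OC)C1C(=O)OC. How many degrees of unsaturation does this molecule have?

Molecular formula: C6H9BrO3.
DoU = (2C + 2 + N − H − X) / 2, where X is the halogen count and O/S are ignored.
    = (2·6 + 2 + 0 − 9 − 1) / 2 = 4 / 2 = 2.

2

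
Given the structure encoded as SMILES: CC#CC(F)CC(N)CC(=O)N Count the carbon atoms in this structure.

Count every carbon token in the SMILES (each C, including those in ring-closure positions and inside branches).
Carbon count: 8.

8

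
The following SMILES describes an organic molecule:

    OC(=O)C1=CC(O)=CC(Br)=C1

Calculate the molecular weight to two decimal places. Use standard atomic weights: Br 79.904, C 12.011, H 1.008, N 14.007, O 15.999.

First, the molecular formula is C7H5BrO3 (counting implicit H from valence).
  Br: 1 × 79.904 = 79.904
  C: 7 × 12.011 = 84.077
  H: 5 × 1.008 = 5.040
  O: 3 × 15.999 = 47.997
Sum: 1×79.904 + 7×12.011 + 5×1.008 + 3×15.999 = 217.018 → 217.02 g/mol.

217.02 g/mol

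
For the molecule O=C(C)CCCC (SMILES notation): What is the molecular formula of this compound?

Walk through each heavy atom and fill implicit hydrogens from standard valence (C 4, N 3, O 2, S 2, halogen 1):
  atom 1: O, bond orders sum to 2 (valence 2) → 0 H
  atom 2: C, bond orders sum to 4 (valence 4) → 0 H
  atom 3: C, bond orders sum to 1 (valence 4) → 3 H
  atom 4: C, bond orders sum to 2 (valence 4) → 2 H
  atom 5: C, bond orders sum to 2 (valence 4) → 2 H
  atom 6: C, bond orders sum to 2 (valence 4) → 2 H
  atom 7: C, bond orders sum to 1 (valence 4) → 3 H
Totals → C:6, H:12, O:1.

C6H12O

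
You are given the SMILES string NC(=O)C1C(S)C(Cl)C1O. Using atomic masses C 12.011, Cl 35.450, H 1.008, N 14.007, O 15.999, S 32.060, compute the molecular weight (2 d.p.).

First, the molecular formula is C5H8ClNO2S (counting implicit H from valence).
  C: 5 × 12.011 = 60.055
  Cl: 1 × 35.450 = 35.450
  H: 8 × 1.008 = 8.064
  N: 1 × 14.007 = 14.007
  O: 2 × 15.999 = 31.998
  S: 1 × 32.060 = 32.060
Sum: 5×12.011 + 1×35.450 + 8×1.008 + 1×14.007 + 2×15.999 + 1×32.060 = 181.634 → 181.63 g/mol.

181.63 g/mol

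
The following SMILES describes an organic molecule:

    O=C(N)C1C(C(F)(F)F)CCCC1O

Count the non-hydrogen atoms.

14

Every atom symbol written in the SMILES (organic subset) is one heavy atom; implicit H are not written.
Heavy atoms by element → C:8, F:3, N:1, O:2.
Total: 14.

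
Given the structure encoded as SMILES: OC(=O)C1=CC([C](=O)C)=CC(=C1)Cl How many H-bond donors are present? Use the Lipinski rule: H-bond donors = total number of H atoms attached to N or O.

1

Donors: find every N or O and count the H atoms it carries.
  atom 1 (O): bond orders sum to 1 → 1 H
  atom 3 (O): bond orders sum to 2 → 0 H
  atom 8 (O): bond orders sum to 2 → 0 H
Lipinski HBD = 1.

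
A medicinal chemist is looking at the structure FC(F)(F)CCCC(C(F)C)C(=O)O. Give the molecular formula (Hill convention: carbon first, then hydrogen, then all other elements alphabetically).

Walk through each heavy atom and fill implicit hydrogens from standard valence (C 4, N 3, O 2, S 2, halogen 1):
  atom 1: F (halogen, monovalent) → 0 H
  atom 2: C, bond orders sum to 4 (valence 4) → 0 H
  atom 3: F (halogen, monovalent) → 0 H
  atom 4: F (halogen, monovalent) → 0 H
  atom 5: C, bond orders sum to 2 (valence 4) → 2 H
  atom 6: C, bond orders sum to 2 (valence 4) → 2 H
  atom 7: C, bond orders sum to 2 (valence 4) → 2 H
  atom 8: C, bond orders sum to 3 (valence 4) → 1 H
  atom 9: C, bond orders sum to 3 (valence 4) → 1 H
  atom 10: F (halogen, monovalent) → 0 H
  atom 11: C, bond orders sum to 1 (valence 4) → 3 H
  atom 12: C, bond orders sum to 4 (valence 4) → 0 H
  atom 13: O, bond orders sum to 2 (valence 2) → 0 H
  atom 14: O, bond orders sum to 1 (valence 2) → 1 H
Totals → C:8, H:12, F:4, O:2.
In Hill order: C8H12F4O2.

C8H12F4O2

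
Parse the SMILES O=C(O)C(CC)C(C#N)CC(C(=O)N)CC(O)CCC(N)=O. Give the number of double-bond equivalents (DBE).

5

Molecular formula: C14H23N3O5.
DoU = (2C + 2 + N − H − X) / 2, where X is the halogen count and O/S are ignored.
    = (2·14 + 2 + 3 − 23 − 0) / 2 = 10 / 2 = 5.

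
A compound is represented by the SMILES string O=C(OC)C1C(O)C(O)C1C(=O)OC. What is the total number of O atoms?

6

Scan the SMILES for O atoms (remember two-letter symbols like Cl and Br are single atoms).
Oxygen count: 6.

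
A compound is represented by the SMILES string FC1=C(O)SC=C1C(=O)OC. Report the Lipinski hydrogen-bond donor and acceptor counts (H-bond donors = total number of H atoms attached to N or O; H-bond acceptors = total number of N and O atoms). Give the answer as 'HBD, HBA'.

Donors: find every N or O and count the H atoms it carries.
  atom 4 (O): bond orders sum to 1 → 1 H
  atom 9 (O): bond orders sum to 2 → 0 H
  atom 10 (O): bond orders sum to 2 → 0 H
Lipinski HBD = 1.
Acceptors: N atoms = 0, O atoms = 3 → HBA = 3.

1, 3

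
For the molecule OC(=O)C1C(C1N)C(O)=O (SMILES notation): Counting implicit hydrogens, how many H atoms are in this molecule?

Walk through each heavy atom and fill implicit hydrogens from standard valence (C 4, N 3, O 2, S 2, halogen 1):
  atom 1: O, bond orders sum to 1 (valence 2) → 1 H
  atom 2: C, bond orders sum to 4 (valence 4) → 0 H
  atom 3: O, bond orders sum to 2 (valence 2) → 0 H
  atom 4: C, bond orders sum to 3 (valence 4) → 1 H
  atom 5: C, bond orders sum to 3 (valence 4) → 1 H
  atom 6: C, bond orders sum to 3 (valence 4) → 1 H
  atom 7: N, bond orders sum to 1 (valence 3) → 2 H
  atom 8: C, bond orders sum to 4 (valence 4) → 0 H
  atom 9: O, bond orders sum to 1 (valence 2) → 1 H
  atom 10: O, bond orders sum to 2 (valence 2) → 0 H
Total hydrogens: 7.

7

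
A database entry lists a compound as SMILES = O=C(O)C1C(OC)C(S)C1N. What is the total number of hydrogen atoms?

Walk through each heavy atom and fill implicit hydrogens from standard valence (C 4, N 3, O 2, S 2, halogen 1):
  atom 1: O, bond orders sum to 2 (valence 2) → 0 H
  atom 2: C, bond orders sum to 4 (valence 4) → 0 H
  atom 3: O, bond orders sum to 1 (valence 2) → 1 H
  atom 4: C, bond orders sum to 3 (valence 4) → 1 H
  atom 5: C, bond orders sum to 3 (valence 4) → 1 H
  atom 6: O, bond orders sum to 2 (valence 2) → 0 H
  atom 7: C, bond orders sum to 1 (valence 4) → 3 H
  atom 8: C, bond orders sum to 3 (valence 4) → 1 H
  atom 9: S, bond orders sum to 1 (valence 2) → 1 H
  atom 10: C, bond orders sum to 3 (valence 4) → 1 H
  atom 11: N, bond orders sum to 1 (valence 3) → 2 H
Total hydrogens: 11.

11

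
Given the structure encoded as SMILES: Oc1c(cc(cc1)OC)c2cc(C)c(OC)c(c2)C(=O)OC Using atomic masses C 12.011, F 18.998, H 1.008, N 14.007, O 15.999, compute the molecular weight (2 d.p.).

302.33 g/mol

First, the molecular formula is C17H18O5 (counting implicit H from valence).
  C: 17 × 12.011 = 204.187
  H: 18 × 1.008 = 18.144
  O: 5 × 15.999 = 79.995
Sum: 17×12.011 + 18×1.008 + 5×15.999 = 302.326 → 302.33 g/mol.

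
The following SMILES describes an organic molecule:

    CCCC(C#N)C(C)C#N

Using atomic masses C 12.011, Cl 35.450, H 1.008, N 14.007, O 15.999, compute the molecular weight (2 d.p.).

136.20 g/mol

First, the molecular formula is C8H12N2 (counting implicit H from valence).
  C: 8 × 12.011 = 96.088
  H: 12 × 1.008 = 12.096
  N: 2 × 14.007 = 28.014
Sum: 8×12.011 + 12×1.008 + 2×14.007 = 136.198 → 136.20 g/mol.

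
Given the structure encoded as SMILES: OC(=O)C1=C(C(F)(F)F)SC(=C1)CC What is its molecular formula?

C8H7F3O2S

Walk through each heavy atom and fill implicit hydrogens from standard valence (C 4, N 3, O 2, S 2, halogen 1):
  atom 1: O, bond orders sum to 1 (valence 2) → 1 H
  atom 2: C, bond orders sum to 4 (valence 4) → 0 H
  atom 3: O, bond orders sum to 2 (valence 2) → 0 H
  atom 4: C, bond orders sum to 4 (valence 4) → 0 H
  atom 5: C, bond orders sum to 4 (valence 4) → 0 H
  atom 6: C, bond orders sum to 4 (valence 4) → 0 H
  atom 7: F (halogen, monovalent) → 0 H
  atom 8: F (halogen, monovalent) → 0 H
  atom 9: F (halogen, monovalent) → 0 H
  atom 10: S, bond orders sum to 2 (valence 2) → 0 H
  atom 11: C, bond orders sum to 4 (valence 4) → 0 H
  atom 12: C, bond orders sum to 3 (valence 4) → 1 H
  atom 13: C, bond orders sum to 2 (valence 4) → 2 H
  atom 14: C, bond orders sum to 1 (valence 4) → 3 H
Totals → C:8, H:7, F:3, O:2, S:1.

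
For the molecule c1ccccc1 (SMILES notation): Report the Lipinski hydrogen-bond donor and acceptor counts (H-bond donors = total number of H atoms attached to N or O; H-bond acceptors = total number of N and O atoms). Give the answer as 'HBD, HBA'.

0, 0

Donors: find every N or O and count the H atoms it carries.
  (no N or O atoms present)
Lipinski HBD = 0.
Acceptors: N atoms = 0, O atoms = 0 → HBA = 0.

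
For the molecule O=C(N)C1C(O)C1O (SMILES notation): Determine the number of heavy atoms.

Every atom symbol written in the SMILES (organic subset) is one heavy atom; implicit H are not written.
Heavy atoms by element → C:4, N:1, O:3.
Total: 8.

8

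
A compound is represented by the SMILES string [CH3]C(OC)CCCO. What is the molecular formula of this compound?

Walk through each heavy atom and fill implicit hydrogens from standard valence (C 4, N 3, O 2, S 2, halogen 1):
  atom 1: C with explicit H count 3
  atom 2: C, bond orders sum to 3 (valence 4) → 1 H
  atom 3: O, bond orders sum to 2 (valence 2) → 0 H
  atom 4: C, bond orders sum to 1 (valence 4) → 3 H
  atom 5: C, bond orders sum to 2 (valence 4) → 2 H
  atom 6: C, bond orders sum to 2 (valence 4) → 2 H
  atom 7: C, bond orders sum to 2 (valence 4) → 2 H
  atom 8: O, bond orders sum to 1 (valence 2) → 1 H
Totals → C:6, H:14, O:2.

C6H14O2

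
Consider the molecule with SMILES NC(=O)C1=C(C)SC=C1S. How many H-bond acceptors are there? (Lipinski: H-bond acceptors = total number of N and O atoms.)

2

N atoms: 1; O atoms: 1.
Lipinski HBA = 1 + 1 = 2.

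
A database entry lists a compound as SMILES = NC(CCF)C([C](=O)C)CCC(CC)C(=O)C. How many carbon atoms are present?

Count every carbon token in the SMILES (each C, including those in ring-closure positions and inside branches).
Carbon count: 13.

13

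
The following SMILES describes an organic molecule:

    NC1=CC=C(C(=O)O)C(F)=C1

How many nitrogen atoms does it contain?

Scan the SMILES for N atoms (remember two-letter symbols like Cl and Br are single atoms).
Nitrogen count: 1.

1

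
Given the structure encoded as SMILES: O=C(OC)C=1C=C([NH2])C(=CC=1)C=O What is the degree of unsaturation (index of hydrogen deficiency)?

Molecular formula: C9H9NO3.
DoU = (2C + 2 + N − H − X) / 2, where X is the halogen count and O/S are ignored.
    = (2·9 + 2 + 1 − 9 − 0) / 2 = 12 / 2 = 6.

6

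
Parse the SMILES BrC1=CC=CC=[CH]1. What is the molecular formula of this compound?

C6H5Br

Walk through each heavy atom and fill implicit hydrogens from standard valence (C 4, N 3, O 2, S 2, halogen 1):
  atom 1: Br (halogen, monovalent) → 0 H
  atom 2: C, bond orders sum to 4 (valence 4) → 0 H
  atom 3: C, bond orders sum to 3 (valence 4) → 1 H
  atom 4: C, bond orders sum to 3 (valence 4) → 1 H
  atom 5: C, bond orders sum to 3 (valence 4) → 1 H
  atom 6: C, bond orders sum to 3 (valence 4) → 1 H
  atom 7: C with explicit H count 1
Totals → C:6, H:5, Br:1.
In Hill order: C6H5Br.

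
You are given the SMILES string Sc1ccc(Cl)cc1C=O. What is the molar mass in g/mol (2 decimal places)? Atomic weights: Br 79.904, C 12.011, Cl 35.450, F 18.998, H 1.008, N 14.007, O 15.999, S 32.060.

172.63 g/mol

First, the molecular formula is C7H5ClOS (counting implicit H from valence).
  C: 7 × 12.011 = 84.077
  Cl: 1 × 35.450 = 35.450
  H: 5 × 1.008 = 5.040
  O: 1 × 15.999 = 15.999
  S: 1 × 32.060 = 32.060
Sum: 7×12.011 + 1×35.450 + 5×1.008 + 1×15.999 + 1×32.060 = 172.626 → 172.63 g/mol.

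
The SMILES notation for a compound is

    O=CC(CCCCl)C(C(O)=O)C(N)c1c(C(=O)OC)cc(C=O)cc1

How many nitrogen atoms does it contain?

Scan the SMILES for N atoms (remember two-letter symbols like Cl and Br are single atoms).
Nitrogen count: 1.

1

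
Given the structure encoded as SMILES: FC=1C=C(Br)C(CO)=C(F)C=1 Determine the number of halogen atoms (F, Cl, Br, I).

3

Halogen atoms appear at heavy-atom positions 1, 5, 10 (1×Br, 2×F).
Other groups present: 1 hydroxyl.
Halogen count: 3.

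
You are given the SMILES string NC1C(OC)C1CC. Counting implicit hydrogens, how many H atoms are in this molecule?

Walk through each heavy atom and fill implicit hydrogens from standard valence (C 4, N 3, O 2, S 2, halogen 1):
  atom 1: N, bond orders sum to 1 (valence 3) → 2 H
  atom 2: C, bond orders sum to 3 (valence 4) → 1 H
  atom 3: C, bond orders sum to 3 (valence 4) → 1 H
  atom 4: O, bond orders sum to 2 (valence 2) → 0 H
  atom 5: C, bond orders sum to 1 (valence 4) → 3 H
  atom 6: C, bond orders sum to 3 (valence 4) → 1 H
  atom 7: C, bond orders sum to 2 (valence 4) → 2 H
  atom 8: C, bond orders sum to 1 (valence 4) → 3 H
Total hydrogens: 13.

13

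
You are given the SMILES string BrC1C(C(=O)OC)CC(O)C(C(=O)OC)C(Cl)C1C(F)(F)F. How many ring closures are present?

In SMILES, each pair of matching ring-closure digits denotes one ring-closing bond; the number of such bonds equals the number of independent rings.
Ring-closure bonds here: 1.

1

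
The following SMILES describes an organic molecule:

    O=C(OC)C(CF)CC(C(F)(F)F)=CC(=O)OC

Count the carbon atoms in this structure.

10

Count every carbon token in the SMILES (each C, including those in ring-closure positions and inside branches).
Carbon count: 10.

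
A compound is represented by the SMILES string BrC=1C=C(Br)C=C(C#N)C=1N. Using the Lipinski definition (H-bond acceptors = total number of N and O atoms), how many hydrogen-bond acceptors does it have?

N atoms: 2; O atoms: 0.
Lipinski HBA = 2 + 0 = 2.

2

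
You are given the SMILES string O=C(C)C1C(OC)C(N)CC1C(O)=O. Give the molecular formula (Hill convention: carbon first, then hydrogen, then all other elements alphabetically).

Walk through each heavy atom and fill implicit hydrogens from standard valence (C 4, N 3, O 2, S 2, halogen 1):
  atom 1: O, bond orders sum to 2 (valence 2) → 0 H
  atom 2: C, bond orders sum to 4 (valence 4) → 0 H
  atom 3: C, bond orders sum to 1 (valence 4) → 3 H
  atom 4: C, bond orders sum to 3 (valence 4) → 1 H
  atom 5: C, bond orders sum to 3 (valence 4) → 1 H
  atom 6: O, bond orders sum to 2 (valence 2) → 0 H
  atom 7: C, bond orders sum to 1 (valence 4) → 3 H
  atom 8: C, bond orders sum to 3 (valence 4) → 1 H
  atom 9: N, bond orders sum to 1 (valence 3) → 2 H
  atom 10: C, bond orders sum to 2 (valence 4) → 2 H
  atom 11: C, bond orders sum to 3 (valence 4) → 1 H
  atom 12: C, bond orders sum to 4 (valence 4) → 0 H
  atom 13: O, bond orders sum to 1 (valence 2) → 1 H
  atom 14: O, bond orders sum to 2 (valence 2) → 0 H
Totals → C:9, H:15, N:1, O:4.
In Hill order: C9H15NO4.

C9H15NO4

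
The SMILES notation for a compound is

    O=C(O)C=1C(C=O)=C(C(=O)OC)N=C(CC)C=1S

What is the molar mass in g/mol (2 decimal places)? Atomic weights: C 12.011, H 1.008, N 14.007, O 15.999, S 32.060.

269.27 g/mol

First, the molecular formula is C11H11NO5S (counting implicit H from valence).
  C: 11 × 12.011 = 132.121
  H: 11 × 1.008 = 11.088
  N: 1 × 14.007 = 14.007
  O: 5 × 15.999 = 79.995
  S: 1 × 32.060 = 32.060
Sum: 11×12.011 + 11×1.008 + 1×14.007 + 5×15.999 + 1×32.060 = 269.271 → 269.27 g/mol.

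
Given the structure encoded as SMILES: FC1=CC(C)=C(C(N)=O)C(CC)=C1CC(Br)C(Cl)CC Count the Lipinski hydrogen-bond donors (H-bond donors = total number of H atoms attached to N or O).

2

Donors: find every N or O and count the H atoms it carries.
  atom 8 (N): bond orders sum to 1 → 2 H
  atom 9 (O): bond orders sum to 2 → 0 H
Lipinski HBD = 2.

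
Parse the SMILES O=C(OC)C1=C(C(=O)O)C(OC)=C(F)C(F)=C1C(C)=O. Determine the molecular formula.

C12H10F2O6

Walk through each heavy atom and fill implicit hydrogens from standard valence (C 4, N 3, O 2, S 2, halogen 1):
  atom 1: O, bond orders sum to 2 (valence 2) → 0 H
  atom 2: C, bond orders sum to 4 (valence 4) → 0 H
  atom 3: O, bond orders sum to 2 (valence 2) → 0 H
  atom 4: C, bond orders sum to 1 (valence 4) → 3 H
  atom 5: C, bond orders sum to 4 (valence 4) → 0 H
  atom 6: C, bond orders sum to 4 (valence 4) → 0 H
  atom 7: C, bond orders sum to 4 (valence 4) → 0 H
  atom 8: O, bond orders sum to 2 (valence 2) → 0 H
  atom 9: O, bond orders sum to 1 (valence 2) → 1 H
  atom 10: C, bond orders sum to 4 (valence 4) → 0 H
  atom 11: O, bond orders sum to 2 (valence 2) → 0 H
  atom 12: C, bond orders sum to 1 (valence 4) → 3 H
  atom 13: C, bond orders sum to 4 (valence 4) → 0 H
  atom 14: F (halogen, monovalent) → 0 H
  atom 15: C, bond orders sum to 4 (valence 4) → 0 H
  atom 16: F (halogen, monovalent) → 0 H
  atom 17: C, bond orders sum to 4 (valence 4) → 0 H
  atom 18: C, bond orders sum to 4 (valence 4) → 0 H
  atom 19: C, bond orders sum to 1 (valence 4) → 3 H
  atom 20: O, bond orders sum to 2 (valence 2) → 0 H
Totals → C:12, H:10, F:2, O:6.
In Hill order: C12H10F2O6.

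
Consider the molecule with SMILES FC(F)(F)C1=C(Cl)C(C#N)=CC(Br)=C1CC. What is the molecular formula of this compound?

C10H6BrClF3N

Walk through each heavy atom and fill implicit hydrogens from standard valence (C 4, N 3, O 2, S 2, halogen 1):
  atom 1: F (halogen, monovalent) → 0 H
  atom 2: C, bond orders sum to 4 (valence 4) → 0 H
  atom 3: F (halogen, monovalent) → 0 H
  atom 4: F (halogen, monovalent) → 0 H
  atom 5: C, bond orders sum to 4 (valence 4) → 0 H
  atom 6: C, bond orders sum to 4 (valence 4) → 0 H
  atom 7: Cl (halogen, monovalent) → 0 H
  atom 8: C, bond orders sum to 4 (valence 4) → 0 H
  atom 9: C, bond orders sum to 4 (valence 4) → 0 H
  atom 10: N, bond orders sum to 3 (valence 3) → 0 H
  atom 11: C, bond orders sum to 3 (valence 4) → 1 H
  atom 12: C, bond orders sum to 4 (valence 4) → 0 H
  atom 13: Br (halogen, monovalent) → 0 H
  atom 14: C, bond orders sum to 4 (valence 4) → 0 H
  atom 15: C, bond orders sum to 2 (valence 4) → 2 H
  atom 16: C, bond orders sum to 1 (valence 4) → 3 H
Totals → C:10, H:6, Br:1, Cl:1, F:3, N:1.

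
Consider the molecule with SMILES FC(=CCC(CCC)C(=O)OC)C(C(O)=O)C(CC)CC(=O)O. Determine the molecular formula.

Walk through each heavy atom and fill implicit hydrogens from standard valence (C 4, N 3, O 2, S 2, halogen 1):
  atom 1: F (halogen, monovalent) → 0 H
  atom 2: C, bond orders sum to 4 (valence 4) → 0 H
  atom 3: C, bond orders sum to 3 (valence 4) → 1 H
  atom 4: C, bond orders sum to 2 (valence 4) → 2 H
  atom 5: C, bond orders sum to 3 (valence 4) → 1 H
  atom 6: C, bond orders sum to 2 (valence 4) → 2 H
  atom 7: C, bond orders sum to 2 (valence 4) → 2 H
  atom 8: C, bond orders sum to 1 (valence 4) → 3 H
  atom 9: C, bond orders sum to 4 (valence 4) → 0 H
  atom 10: O, bond orders sum to 2 (valence 2) → 0 H
  atom 11: O, bond orders sum to 2 (valence 2) → 0 H
  atom 12: C, bond orders sum to 1 (valence 4) → 3 H
  atom 13: C, bond orders sum to 3 (valence 4) → 1 H
  atom 14: C, bond orders sum to 4 (valence 4) → 0 H
  atom 15: O, bond orders sum to 1 (valence 2) → 1 H
  atom 16: O, bond orders sum to 2 (valence 2) → 0 H
  atom 17: C, bond orders sum to 3 (valence 4) → 1 H
  atom 18: C, bond orders sum to 2 (valence 4) → 2 H
  atom 19: C, bond orders sum to 1 (valence 4) → 3 H
  atom 20: C, bond orders sum to 2 (valence 4) → 2 H
  atom 21: C, bond orders sum to 4 (valence 4) → 0 H
  atom 22: O, bond orders sum to 2 (valence 2) → 0 H
  atom 23: O, bond orders sum to 1 (valence 2) → 1 H
Totals → C:16, H:25, F:1, O:6.

C16H25FO6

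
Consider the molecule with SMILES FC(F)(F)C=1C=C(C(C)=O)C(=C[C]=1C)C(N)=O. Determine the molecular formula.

Walk through each heavy atom and fill implicit hydrogens from standard valence (C 4, N 3, O 2, S 2, halogen 1):
  atom 1: F (halogen, monovalent) → 0 H
  atom 2: C, bond orders sum to 4 (valence 4) → 0 H
  atom 3: F (halogen, monovalent) → 0 H
  atom 4: F (halogen, monovalent) → 0 H
  atom 5: C, bond orders sum to 4 (valence 4) → 0 H
  atom 6: C, bond orders sum to 3 (valence 4) → 1 H
  atom 7: C, bond orders sum to 4 (valence 4) → 0 H
  atom 8: C, bond orders sum to 4 (valence 4) → 0 H
  atom 9: C, bond orders sum to 1 (valence 4) → 3 H
  atom 10: O, bond orders sum to 2 (valence 2) → 0 H
  atom 11: C, bond orders sum to 4 (valence 4) → 0 H
  atom 12: C, bond orders sum to 3 (valence 4) → 1 H
  atom 13: C with explicit H count 0
  atom 14: C, bond orders sum to 1 (valence 4) → 3 H
  atom 15: C, bond orders sum to 4 (valence 4) → 0 H
  atom 16: N, bond orders sum to 1 (valence 3) → 2 H
  atom 17: O, bond orders sum to 2 (valence 2) → 0 H
Totals → C:11, H:10, F:3, N:1, O:2.
In Hill order: C11H10F3NO2.

C11H10F3NO2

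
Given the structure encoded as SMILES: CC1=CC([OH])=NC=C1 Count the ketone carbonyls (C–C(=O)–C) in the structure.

0

Scan the SMILES for the ketone motif — none present.
Groups that are present: 1 hydroxyl.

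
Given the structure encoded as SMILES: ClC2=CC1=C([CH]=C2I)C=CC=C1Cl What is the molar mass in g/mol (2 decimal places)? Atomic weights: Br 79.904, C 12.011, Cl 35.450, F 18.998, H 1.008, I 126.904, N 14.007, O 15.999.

322.95 g/mol

First, the molecular formula is C10H5Cl2I (counting implicit H from valence).
  C: 10 × 12.011 = 120.110
  Cl: 2 × 35.450 = 70.900
  H: 5 × 1.008 = 5.040
  I: 1 × 126.904 = 126.904
Sum: 10×12.011 + 2×35.450 + 5×1.008 + 1×126.904 = 322.954 → 322.95 g/mol.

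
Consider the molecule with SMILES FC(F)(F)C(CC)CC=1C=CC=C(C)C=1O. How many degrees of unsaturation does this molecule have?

Degree of unsaturation = (number of rings) + (number of π bonds).
Ring closures in the SMILES: 1.
π bonds: 3 double bonds (each 1 DoU) → 3 DoU from unsaturation.
Total DoU = 1 + 3 = 4.

4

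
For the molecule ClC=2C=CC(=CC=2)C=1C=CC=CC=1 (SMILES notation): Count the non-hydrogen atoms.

Every atom symbol written in the SMILES (organic subset) is one heavy atom; implicit H are not written.
Heavy atoms by element → C:12, Cl:1.
Total: 13.

13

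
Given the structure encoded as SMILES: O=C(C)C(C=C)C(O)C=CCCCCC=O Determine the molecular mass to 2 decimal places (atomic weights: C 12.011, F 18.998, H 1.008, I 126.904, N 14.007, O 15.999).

224.30 g/mol

First, the molecular formula is C13H20O3 (counting implicit H from valence).
  C: 13 × 12.011 = 156.143
  H: 20 × 1.008 = 20.160
  O: 3 × 15.999 = 47.997
Sum: 13×12.011 + 20×1.008 + 3×15.999 = 224.300 → 224.30 g/mol.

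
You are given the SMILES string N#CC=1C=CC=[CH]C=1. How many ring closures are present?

In SMILES, each pair of matching ring-closure digits denotes one ring-closing bond; the number of such bonds equals the number of independent rings.
Ring-closure bonds here: 1.

1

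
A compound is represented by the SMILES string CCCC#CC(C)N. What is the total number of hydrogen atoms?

Walk through each heavy atom and fill implicit hydrogens from standard valence (C 4, N 3, O 2, S 2, halogen 1):
  atom 1: C, bond orders sum to 1 (valence 4) → 3 H
  atom 2: C, bond orders sum to 2 (valence 4) → 2 H
  atom 3: C, bond orders sum to 2 (valence 4) → 2 H
  atom 4: C, bond orders sum to 4 (valence 4) → 0 H
  atom 5: C, bond orders sum to 4 (valence 4) → 0 H
  atom 6: C, bond orders sum to 3 (valence 4) → 1 H
  atom 7: C, bond orders sum to 1 (valence 4) → 3 H
  atom 8: N, bond orders sum to 1 (valence 3) → 2 H
Total hydrogens: 13.

13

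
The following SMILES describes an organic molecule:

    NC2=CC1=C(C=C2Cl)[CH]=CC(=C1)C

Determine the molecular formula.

C11H10ClN

Walk through each heavy atom and fill implicit hydrogens from standard valence (C 4, N 3, O 2, S 2, halogen 1):
  atom 1: N, bond orders sum to 1 (valence 3) → 2 H
  atom 2: C, bond orders sum to 4 (valence 4) → 0 H
  atom 3: C, bond orders sum to 3 (valence 4) → 1 H
  atom 4: C, bond orders sum to 4 (valence 4) → 0 H
  atom 5: C, bond orders sum to 4 (valence 4) → 0 H
  atom 6: C, bond orders sum to 3 (valence 4) → 1 H
  atom 7: C, bond orders sum to 4 (valence 4) → 0 H
  atom 8: Cl (halogen, monovalent) → 0 H
  atom 9: C with explicit H count 1
  atom 10: C, bond orders sum to 3 (valence 4) → 1 H
  atom 11: C, bond orders sum to 4 (valence 4) → 0 H
  atom 12: C, bond orders sum to 3 (valence 4) → 1 H
  atom 13: C, bond orders sum to 1 (valence 4) → 3 H
Totals → C:11, H:10, Cl:1, N:1.
In Hill order: C11H10ClN.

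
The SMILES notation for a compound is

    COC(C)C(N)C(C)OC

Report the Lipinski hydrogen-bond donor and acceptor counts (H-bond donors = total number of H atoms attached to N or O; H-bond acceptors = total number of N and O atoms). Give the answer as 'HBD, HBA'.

2, 3

Donors: find every N or O and count the H atoms it carries.
  atom 2 (O): bond orders sum to 2 → 0 H
  atom 6 (N): bond orders sum to 1 → 2 H
  atom 9 (O): bond orders sum to 2 → 0 H
Lipinski HBD = 2.
Acceptors: N atoms = 1, O atoms = 2 → HBA = 3.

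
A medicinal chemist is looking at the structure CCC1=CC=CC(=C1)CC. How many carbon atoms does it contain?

10

Count every carbon token in the SMILES (each C, including those in ring-closure positions and inside branches).
Carbon count: 10.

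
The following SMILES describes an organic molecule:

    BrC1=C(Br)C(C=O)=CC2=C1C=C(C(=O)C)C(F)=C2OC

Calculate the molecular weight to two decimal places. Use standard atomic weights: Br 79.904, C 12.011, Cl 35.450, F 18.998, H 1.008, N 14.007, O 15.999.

First, the molecular formula is C14H9Br2FO3 (counting implicit H from valence).
  Br: 2 × 79.904 = 159.808
  C: 14 × 12.011 = 168.154
  F: 1 × 18.998 = 18.998
  H: 9 × 1.008 = 9.072
  O: 3 × 15.999 = 47.997
Sum: 2×79.904 + 14×12.011 + 1×18.998 + 9×1.008 + 3×15.999 = 404.029 → 404.03 g/mol.

404.03 g/mol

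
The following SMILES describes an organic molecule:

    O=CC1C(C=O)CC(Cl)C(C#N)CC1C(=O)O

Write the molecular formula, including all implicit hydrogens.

C11H12ClNO4

Walk through each heavy atom and fill implicit hydrogens from standard valence (C 4, N 3, O 2, S 2, halogen 1):
  atom 1: O, bond orders sum to 2 (valence 2) → 0 H
  atom 2: C, bond orders sum to 3 (valence 4) → 1 H
  atom 3: C, bond orders sum to 3 (valence 4) → 1 H
  atom 4: C, bond orders sum to 3 (valence 4) → 1 H
  atom 5: C, bond orders sum to 3 (valence 4) → 1 H
  atom 6: O, bond orders sum to 2 (valence 2) → 0 H
  atom 7: C, bond orders sum to 2 (valence 4) → 2 H
  atom 8: C, bond orders sum to 3 (valence 4) → 1 H
  atom 9: Cl (halogen, monovalent) → 0 H
  atom 10: C, bond orders sum to 3 (valence 4) → 1 H
  atom 11: C, bond orders sum to 4 (valence 4) → 0 H
  atom 12: N, bond orders sum to 3 (valence 3) → 0 H
  atom 13: C, bond orders sum to 2 (valence 4) → 2 H
  atom 14: C, bond orders sum to 3 (valence 4) → 1 H
  atom 15: C, bond orders sum to 4 (valence 4) → 0 H
  atom 16: O, bond orders sum to 2 (valence 2) → 0 H
  atom 17: O, bond orders sum to 1 (valence 2) → 1 H
Totals → C:11, H:12, Cl:1, N:1, O:4.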